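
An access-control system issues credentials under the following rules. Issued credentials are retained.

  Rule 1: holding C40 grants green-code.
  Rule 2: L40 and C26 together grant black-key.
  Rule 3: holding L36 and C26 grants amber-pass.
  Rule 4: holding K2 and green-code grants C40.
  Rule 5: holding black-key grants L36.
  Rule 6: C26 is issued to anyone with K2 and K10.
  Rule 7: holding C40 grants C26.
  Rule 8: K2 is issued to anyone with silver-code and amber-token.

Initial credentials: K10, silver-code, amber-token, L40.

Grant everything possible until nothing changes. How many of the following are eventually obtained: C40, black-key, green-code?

1

Holding silver-code and amber-token grants K2 (Rule 8).
Holding K2 and K10 grants C26 (Rule 6).
Holding L40 and C26 grants black-key (Rule 2).
C40 would need K2 and green-code (Rule 4), but green-code is never granted.
black-key: reached.
green-code would need C40 (Rule 1), but C40 is never granted.
Reached: black-key — 1 of the 3.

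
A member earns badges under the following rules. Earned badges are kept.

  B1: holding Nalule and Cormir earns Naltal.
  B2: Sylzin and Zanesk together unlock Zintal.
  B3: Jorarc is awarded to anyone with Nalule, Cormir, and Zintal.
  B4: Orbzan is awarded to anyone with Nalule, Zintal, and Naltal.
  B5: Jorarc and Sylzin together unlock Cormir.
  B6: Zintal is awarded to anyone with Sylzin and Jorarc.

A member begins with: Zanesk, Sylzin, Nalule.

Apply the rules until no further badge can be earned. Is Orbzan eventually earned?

No

Orbzan would need Nalule, Zintal, and Naltal (B4), but Naltal is never earned.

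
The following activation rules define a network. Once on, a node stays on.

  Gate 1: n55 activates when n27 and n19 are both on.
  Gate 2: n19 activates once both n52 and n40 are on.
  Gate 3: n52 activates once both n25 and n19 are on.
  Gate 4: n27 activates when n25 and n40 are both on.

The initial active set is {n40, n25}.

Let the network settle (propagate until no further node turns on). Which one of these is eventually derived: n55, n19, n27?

n27

n25 and n40 are on, so n27 activates (Gate 4).
n55 would need n27 and n19 (Gate 1), but n19 never turns on. n19 would need n52 and n40 (Gate 2), but n52 never turns on.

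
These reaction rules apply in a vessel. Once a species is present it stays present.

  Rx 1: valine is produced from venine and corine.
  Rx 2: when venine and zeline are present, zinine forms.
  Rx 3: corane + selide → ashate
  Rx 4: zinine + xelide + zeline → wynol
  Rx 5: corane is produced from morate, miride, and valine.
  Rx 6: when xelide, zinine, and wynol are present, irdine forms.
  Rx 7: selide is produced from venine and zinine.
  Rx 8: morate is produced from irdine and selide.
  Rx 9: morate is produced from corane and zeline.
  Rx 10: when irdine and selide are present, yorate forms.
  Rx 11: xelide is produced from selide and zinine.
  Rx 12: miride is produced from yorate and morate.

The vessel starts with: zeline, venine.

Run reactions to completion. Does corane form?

corane would need morate, miride, and valine (Rx 5), but valine never forms.

No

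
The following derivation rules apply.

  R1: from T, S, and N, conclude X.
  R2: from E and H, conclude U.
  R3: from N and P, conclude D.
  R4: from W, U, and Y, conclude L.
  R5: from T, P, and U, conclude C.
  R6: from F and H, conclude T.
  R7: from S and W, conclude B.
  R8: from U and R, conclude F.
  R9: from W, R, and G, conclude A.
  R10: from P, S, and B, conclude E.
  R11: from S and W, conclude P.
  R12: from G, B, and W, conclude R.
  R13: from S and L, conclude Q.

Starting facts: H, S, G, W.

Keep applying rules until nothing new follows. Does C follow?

Yes

S and W hold, so B follows (R7).
S and W hold, so P follows (R11).
From P, S, and B, R10 gives E.
From G, B, and W, R12 gives R.
E and H hold, so U follows (R2).
From U and R, R8 gives F.
From F and H, R6 gives T.
T, P, and U hold, so C follows (R5).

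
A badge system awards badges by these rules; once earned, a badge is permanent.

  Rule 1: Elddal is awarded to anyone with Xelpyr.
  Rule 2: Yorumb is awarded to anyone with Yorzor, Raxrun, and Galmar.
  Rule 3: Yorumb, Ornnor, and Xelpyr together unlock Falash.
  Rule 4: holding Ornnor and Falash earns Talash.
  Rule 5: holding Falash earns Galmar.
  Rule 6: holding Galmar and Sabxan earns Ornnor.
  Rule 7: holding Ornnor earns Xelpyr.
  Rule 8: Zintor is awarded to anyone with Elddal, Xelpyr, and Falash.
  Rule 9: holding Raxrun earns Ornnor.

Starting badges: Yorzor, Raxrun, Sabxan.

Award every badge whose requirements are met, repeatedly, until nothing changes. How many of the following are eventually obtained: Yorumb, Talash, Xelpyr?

With Raxrun, Ornnor is earned (Rule 9).
With Ornnor, Xelpyr is earned (Rule 7).
Yorumb would need Yorzor, Raxrun, and Galmar (Rule 2), but Galmar is never earned.
Talash would need Ornnor and Falash (Rule 4), but Falash is never earned.
Xelpyr: reached.
Reached: Xelpyr — 1 of the 3.

1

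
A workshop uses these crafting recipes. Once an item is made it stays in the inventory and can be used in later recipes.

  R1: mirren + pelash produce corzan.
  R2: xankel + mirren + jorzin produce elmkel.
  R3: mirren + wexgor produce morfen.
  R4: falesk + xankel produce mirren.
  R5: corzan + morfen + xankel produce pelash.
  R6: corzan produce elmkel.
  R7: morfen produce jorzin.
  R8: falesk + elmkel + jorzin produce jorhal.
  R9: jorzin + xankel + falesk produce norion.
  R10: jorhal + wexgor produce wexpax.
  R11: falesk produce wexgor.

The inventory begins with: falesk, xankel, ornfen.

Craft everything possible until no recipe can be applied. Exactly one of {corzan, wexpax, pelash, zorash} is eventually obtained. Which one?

falesk → wexgor (R11).
Using R4, falesk and xankel make mirren.
Using R3, mirren and wexgor make morfen.
Using R7, morfen makes jorzin.
xankel + mirren + jorzin → elmkel (R2).
falesk + elmkel + jorzin → jorhal (R8).
jorhal + wexgor → wexpax (R10).
corzan would need mirren and pelash (R1), but pelash is never obtained. pelash would need corzan, morfen, and xankel (R5), but corzan is never obtained. No rule produces zorash, and it is not given.

wexpax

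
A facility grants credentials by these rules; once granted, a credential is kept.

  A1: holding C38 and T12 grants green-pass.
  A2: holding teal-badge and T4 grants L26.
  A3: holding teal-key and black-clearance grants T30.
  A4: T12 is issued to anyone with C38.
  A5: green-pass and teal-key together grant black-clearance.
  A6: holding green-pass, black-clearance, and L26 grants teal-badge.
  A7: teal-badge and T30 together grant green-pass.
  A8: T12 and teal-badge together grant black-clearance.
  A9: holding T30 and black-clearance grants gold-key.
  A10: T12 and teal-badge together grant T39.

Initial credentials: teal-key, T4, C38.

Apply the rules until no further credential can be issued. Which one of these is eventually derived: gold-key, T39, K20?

Holding C38 grants T12 (A4).
Holding C38 and T12 grants green-pass (A1).
Holding green-pass and teal-key grants black-clearance (A5).
Holding teal-key and black-clearance grants T30 (A3).
Holding T30 and black-clearance grants gold-key (A9).
No rule produces K20, and it is not given. T39 would need T12 and teal-badge (A10), but teal-badge is never granted.

gold-key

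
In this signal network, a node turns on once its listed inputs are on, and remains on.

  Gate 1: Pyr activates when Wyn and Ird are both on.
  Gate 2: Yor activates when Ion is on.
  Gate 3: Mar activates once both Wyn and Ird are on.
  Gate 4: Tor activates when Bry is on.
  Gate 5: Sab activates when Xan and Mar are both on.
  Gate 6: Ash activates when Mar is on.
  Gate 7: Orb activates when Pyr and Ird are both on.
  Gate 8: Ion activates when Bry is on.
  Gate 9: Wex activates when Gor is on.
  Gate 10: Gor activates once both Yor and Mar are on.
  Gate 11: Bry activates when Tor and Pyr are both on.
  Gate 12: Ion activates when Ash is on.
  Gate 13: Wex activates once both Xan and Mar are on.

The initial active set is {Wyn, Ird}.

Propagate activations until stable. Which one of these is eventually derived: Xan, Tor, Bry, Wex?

Wex

Gate 3: Wyn and Ird on → Mar on.
Gate 6: Mar on → Ash on.
Ash is on, so Ion activates (Gate 12).
Gate 2: Ion on → Yor on.
Gate 10: Yor and Mar on → Gor on.
Gor is on, so Wex activates (Gate 9).
No rule produces Xan, and it is not given. Tor would need Bry (Gate 4), but Bry never turns on. Bry would need Tor and Pyr (Gate 11), but Tor never turns on.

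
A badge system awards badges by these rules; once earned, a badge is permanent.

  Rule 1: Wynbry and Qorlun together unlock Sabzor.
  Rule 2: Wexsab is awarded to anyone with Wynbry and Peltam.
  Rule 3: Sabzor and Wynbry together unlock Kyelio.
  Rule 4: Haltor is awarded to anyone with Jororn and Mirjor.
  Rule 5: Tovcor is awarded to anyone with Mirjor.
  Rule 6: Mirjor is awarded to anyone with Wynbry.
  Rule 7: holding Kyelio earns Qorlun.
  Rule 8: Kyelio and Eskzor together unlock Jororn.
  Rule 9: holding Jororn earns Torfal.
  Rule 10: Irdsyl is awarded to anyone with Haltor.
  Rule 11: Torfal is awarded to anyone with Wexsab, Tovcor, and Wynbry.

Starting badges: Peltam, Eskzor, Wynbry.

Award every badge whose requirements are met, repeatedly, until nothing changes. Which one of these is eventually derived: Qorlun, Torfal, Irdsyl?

With Wynbry and Peltam, Wexsab is earned (Rule 2).
With Wynbry, Mirjor is earned (Rule 6).
With Mirjor, Tovcor is earned (Rule 5).
With Wexsab, Tovcor, and Wynbry, Torfal is earned (Rule 11).
Irdsyl would need Haltor (Rule 10), but Haltor is never earned. Qorlun would need Kyelio (Rule 7), but Kyelio is never earned.

Torfal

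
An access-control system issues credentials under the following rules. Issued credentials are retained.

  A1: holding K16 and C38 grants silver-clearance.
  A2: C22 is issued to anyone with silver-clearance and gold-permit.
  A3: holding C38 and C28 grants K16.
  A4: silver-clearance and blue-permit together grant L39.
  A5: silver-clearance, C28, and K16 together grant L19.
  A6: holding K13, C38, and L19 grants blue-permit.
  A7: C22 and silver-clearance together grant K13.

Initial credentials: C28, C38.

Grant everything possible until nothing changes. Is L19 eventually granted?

Holding C38 and C28 grants K16 (A3).
Holding K16 and C38 grants silver-clearance (A1).
Holding silver-clearance, C28, and K16 grants L19 (A5).

Yes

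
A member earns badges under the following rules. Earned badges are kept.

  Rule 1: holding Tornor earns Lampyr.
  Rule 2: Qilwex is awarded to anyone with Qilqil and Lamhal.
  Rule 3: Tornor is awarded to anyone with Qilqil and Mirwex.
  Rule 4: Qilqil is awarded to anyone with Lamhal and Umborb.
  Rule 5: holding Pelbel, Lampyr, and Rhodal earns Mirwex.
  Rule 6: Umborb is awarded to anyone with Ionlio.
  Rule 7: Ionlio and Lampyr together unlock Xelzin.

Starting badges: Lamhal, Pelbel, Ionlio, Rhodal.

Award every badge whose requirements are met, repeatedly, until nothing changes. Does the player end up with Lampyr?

Lampyr would need Tornor (Rule 1), but Tornor is never earned.

No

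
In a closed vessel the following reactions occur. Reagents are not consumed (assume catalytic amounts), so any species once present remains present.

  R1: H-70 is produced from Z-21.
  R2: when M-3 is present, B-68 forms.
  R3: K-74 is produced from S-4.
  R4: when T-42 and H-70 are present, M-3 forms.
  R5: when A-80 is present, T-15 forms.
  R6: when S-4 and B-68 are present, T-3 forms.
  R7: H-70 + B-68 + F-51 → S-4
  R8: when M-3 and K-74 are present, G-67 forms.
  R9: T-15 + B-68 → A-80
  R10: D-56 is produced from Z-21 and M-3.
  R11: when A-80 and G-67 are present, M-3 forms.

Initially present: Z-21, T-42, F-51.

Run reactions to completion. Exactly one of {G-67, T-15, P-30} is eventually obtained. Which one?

G-67

Z-21 present → H-70 forms (R1).
T-42 and H-70 present → M-3 forms (R4).
M-3 present → B-68 forms (R2).
H-70, B-68, and F-51 present → S-4 forms (R7).
S-4 present → K-74 forms (R3).
M-3 and K-74 present → G-67 forms (R8).
No rule produces P-30, and it is not given. T-15 would need A-80 (R5), but A-80 never forms.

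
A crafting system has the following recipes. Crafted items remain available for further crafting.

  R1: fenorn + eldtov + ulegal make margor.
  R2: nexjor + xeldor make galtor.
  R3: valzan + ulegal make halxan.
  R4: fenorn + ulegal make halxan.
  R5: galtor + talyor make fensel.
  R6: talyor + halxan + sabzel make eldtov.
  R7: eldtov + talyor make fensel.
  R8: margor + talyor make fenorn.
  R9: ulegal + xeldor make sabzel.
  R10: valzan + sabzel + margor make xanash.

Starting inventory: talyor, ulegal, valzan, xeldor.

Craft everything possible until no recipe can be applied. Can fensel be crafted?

Yes

Using R9, ulegal and xeldor make sabzel.
valzan + ulegal → halxan (R3).
talyor + halxan + sabzel → eldtov (R6).
Using R7, eldtov and talyor make fensel.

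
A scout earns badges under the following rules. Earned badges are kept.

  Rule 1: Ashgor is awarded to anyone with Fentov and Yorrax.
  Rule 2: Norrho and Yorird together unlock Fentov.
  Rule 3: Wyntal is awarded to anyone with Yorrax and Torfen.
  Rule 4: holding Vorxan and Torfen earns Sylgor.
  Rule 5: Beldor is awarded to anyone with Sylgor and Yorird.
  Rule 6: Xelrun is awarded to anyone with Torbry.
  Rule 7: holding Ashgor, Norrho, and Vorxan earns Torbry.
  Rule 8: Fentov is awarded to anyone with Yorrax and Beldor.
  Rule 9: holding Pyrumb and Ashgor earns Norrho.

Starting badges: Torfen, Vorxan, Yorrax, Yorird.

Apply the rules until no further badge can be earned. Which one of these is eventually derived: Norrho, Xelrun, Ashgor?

With Vorxan and Torfen, Sylgor is earned (Rule 4).
With Sylgor and Yorird, Beldor is earned (Rule 5).
With Yorrax and Beldor, Fentov is earned (Rule 8).
With Fentov and Yorrax, Ashgor is earned (Rule 1).
Xelrun would need Torbry (Rule 6), but Torbry is never earned. Norrho would need Pyrumb and Ashgor (Rule 9), but Pyrumb is never earned.

Ashgor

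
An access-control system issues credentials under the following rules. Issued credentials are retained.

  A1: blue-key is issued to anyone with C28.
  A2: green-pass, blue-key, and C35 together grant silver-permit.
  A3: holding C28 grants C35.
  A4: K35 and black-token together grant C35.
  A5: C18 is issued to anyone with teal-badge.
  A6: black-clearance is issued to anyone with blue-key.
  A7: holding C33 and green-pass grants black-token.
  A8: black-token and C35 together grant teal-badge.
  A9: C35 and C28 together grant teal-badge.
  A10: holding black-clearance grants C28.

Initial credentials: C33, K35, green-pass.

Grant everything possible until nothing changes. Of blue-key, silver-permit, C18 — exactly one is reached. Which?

Holding C33 and green-pass grants black-token (A7).
Holding K35 and black-token grants C35 (A4).
Holding black-token and C35 grants teal-badge (A8).
Holding teal-badge grants C18 (A5).
silver-permit would need green-pass, blue-key, and C35 (A2), but blue-key is never granted. blue-key would need C28 (A1), but C28 is never granted.

C18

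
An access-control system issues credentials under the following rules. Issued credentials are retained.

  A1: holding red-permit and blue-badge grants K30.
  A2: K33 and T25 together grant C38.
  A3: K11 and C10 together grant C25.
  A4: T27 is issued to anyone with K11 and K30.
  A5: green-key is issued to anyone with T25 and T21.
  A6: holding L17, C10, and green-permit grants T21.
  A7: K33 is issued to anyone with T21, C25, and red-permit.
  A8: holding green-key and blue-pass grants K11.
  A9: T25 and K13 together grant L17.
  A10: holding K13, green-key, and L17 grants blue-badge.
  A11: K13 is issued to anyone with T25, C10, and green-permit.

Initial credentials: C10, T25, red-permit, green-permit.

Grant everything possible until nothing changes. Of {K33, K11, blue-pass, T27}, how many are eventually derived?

K33 would need T21, C25, and red-permit (A7), but C25 is never granted.
K11 would need green-key and blue-pass (A8), but blue-pass is never granted.
No rule produces blue-pass, and it is not given.
T27 would need K11 and K30 (A4), but K11 is never granted.
None of the 4 are reached.

0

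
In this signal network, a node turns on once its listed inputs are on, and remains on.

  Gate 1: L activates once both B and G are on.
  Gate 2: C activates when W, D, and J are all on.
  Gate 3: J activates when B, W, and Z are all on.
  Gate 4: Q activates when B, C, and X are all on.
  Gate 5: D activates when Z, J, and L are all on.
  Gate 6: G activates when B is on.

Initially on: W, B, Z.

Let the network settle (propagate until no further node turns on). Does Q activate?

No

Q would need B, C, and X (Gate 4), but X never turns on.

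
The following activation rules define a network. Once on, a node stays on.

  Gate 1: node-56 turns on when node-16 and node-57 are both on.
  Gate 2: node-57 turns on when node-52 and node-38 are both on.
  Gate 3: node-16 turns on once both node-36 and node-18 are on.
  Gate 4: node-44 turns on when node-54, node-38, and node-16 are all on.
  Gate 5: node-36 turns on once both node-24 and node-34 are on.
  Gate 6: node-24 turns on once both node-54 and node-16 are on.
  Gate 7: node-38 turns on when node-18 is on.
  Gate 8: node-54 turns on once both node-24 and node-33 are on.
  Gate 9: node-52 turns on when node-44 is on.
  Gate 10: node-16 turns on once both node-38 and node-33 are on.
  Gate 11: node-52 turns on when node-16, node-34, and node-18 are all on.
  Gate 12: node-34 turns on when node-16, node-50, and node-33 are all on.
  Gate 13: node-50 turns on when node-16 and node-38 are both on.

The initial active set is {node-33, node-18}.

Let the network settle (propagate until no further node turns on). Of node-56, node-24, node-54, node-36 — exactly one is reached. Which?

Gate 7: node-18 on → node-38 on.
Gate 10: node-38 and node-33 on → node-16 on.
Gate 13: node-16 and node-38 on → node-50 on.
Gate 12: node-16, node-50, and node-33 on → node-34 on.
Gate 11: node-16, node-34, and node-18 on → node-52 on.
node-52 and node-38 are on, so node-57 turns on (Gate 2).
Gate 1: node-16 and node-57 on → node-56 on.
node-54 would need node-24 and node-33 (Gate 8), but node-24 never turns on. node-36 would need node-24 and node-34 (Gate 5), but node-24 never turns on. node-24 would need node-54 and node-16 (Gate 6), but node-54 never turns on.

node-56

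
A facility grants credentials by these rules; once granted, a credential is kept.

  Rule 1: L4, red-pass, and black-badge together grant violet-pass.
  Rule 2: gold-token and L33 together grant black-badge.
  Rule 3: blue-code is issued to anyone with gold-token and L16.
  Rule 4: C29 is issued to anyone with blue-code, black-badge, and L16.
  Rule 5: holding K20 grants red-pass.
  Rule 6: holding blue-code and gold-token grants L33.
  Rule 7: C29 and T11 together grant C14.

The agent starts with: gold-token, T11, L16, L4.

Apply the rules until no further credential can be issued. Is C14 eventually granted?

Yes

Holding gold-token and L16 grants blue-code (Rule 3).
Holding blue-code and gold-token grants L33 (Rule 6).
Holding gold-token and L33 grants black-badge (Rule 2).
Holding blue-code, black-badge, and L16 grants C29 (Rule 4).
Holding C29 and T11 grants C14 (Rule 7).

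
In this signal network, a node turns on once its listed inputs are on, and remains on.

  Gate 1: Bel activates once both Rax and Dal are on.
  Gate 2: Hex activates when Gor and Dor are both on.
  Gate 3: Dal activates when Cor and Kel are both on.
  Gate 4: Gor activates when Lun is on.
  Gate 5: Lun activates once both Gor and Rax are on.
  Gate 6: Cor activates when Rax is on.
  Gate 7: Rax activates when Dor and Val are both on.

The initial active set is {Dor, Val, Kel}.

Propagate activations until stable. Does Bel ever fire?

Yes

Gate 7: Dor and Val on → Rax on.
Rax is on, so Cor activates (Gate 6).
Cor and Kel are on, so Dal activates (Gate 3).
Gate 1: Rax and Dal on → Bel on.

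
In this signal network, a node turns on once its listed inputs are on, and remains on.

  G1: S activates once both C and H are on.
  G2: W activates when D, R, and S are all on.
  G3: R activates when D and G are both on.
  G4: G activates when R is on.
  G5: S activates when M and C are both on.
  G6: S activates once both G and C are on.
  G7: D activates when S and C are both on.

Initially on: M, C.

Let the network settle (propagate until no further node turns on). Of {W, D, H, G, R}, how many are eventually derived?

1

M and C are on, so S activates (G5).
G7: S and C on → D on.
W would need D, R, and S (G2), but R never turns on.
D: reached.
No rule produces H, and it is not given.
G would need R (G4), but R never turns on.
R would need D and G (G3), but G never turns on.
Reached: D — 1 of the 5.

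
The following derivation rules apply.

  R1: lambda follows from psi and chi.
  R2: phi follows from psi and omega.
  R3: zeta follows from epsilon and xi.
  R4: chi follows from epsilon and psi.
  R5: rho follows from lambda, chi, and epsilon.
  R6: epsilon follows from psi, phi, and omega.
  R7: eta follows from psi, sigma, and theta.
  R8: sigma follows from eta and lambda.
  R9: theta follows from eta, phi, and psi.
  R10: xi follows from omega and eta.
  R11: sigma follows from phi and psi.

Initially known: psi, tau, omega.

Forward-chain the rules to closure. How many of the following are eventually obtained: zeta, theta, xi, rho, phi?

psi and omega hold, so phi follows (R2).
From psi, phi, and omega, R6 gives epsilon.
epsilon and psi hold, so chi follows (R4).
From psi and chi, R1 gives lambda.
From lambda, chi, and epsilon, R5 gives rho.
zeta would need epsilon and xi (R3), but xi is never established.
theta would need eta, phi, and psi (R9), but eta is never established.
xi would need omega and eta (R10), but eta is never established.
rho: reached.
phi: reached.
Reached: rho and phi — 2 of the 5.

2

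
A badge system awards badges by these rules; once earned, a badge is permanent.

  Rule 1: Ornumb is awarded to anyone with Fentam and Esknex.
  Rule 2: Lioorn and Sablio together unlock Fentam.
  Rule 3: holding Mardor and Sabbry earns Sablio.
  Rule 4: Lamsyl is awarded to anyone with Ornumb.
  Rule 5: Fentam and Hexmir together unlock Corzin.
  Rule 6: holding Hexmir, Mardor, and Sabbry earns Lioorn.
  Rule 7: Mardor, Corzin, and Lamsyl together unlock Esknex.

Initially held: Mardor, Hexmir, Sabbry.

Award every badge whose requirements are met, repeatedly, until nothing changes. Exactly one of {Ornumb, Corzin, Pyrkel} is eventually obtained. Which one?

Corzin

With Mardor and Sabbry, Sablio is earned (Rule 3).
With Hexmir, Mardor, and Sabbry, Lioorn is earned (Rule 6).
With Lioorn and Sablio, Fentam is earned (Rule 2).
With Fentam and Hexmir, Corzin is earned (Rule 5).
Ornumb would need Fentam and Esknex (Rule 1), but Esknex is never earned. No rule produces Pyrkel, and it is not given.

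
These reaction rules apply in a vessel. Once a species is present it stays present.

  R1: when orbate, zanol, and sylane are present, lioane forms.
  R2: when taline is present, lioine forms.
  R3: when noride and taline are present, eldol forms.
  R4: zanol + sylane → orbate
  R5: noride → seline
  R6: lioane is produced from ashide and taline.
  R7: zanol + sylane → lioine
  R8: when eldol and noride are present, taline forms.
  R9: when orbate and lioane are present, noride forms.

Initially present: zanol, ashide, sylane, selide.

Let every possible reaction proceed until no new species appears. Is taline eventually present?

taline would need eldol and noride (R8), but eldol never forms.

No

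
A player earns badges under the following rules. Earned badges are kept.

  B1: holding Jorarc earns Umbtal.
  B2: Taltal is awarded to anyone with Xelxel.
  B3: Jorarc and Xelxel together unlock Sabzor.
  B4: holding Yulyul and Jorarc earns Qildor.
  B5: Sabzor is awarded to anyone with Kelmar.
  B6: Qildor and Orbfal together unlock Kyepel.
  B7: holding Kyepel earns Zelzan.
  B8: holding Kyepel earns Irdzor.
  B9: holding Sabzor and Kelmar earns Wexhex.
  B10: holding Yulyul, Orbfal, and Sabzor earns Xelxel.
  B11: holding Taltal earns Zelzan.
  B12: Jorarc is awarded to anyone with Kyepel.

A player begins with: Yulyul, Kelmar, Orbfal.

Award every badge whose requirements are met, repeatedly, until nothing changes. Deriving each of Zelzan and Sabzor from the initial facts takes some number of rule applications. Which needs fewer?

Sabzor

Sabzor: With Kelmar, Sabzor is earned (B5). [1 rule application]
Zelzan: With Kelmar, Sabzor is earned (B5). With Yulyul, Orbfal, and Sabzor, Xelxel is earned (B10). With Xelxel, Taltal is earned (B2). With Taltal, Zelzan is earned (B11). [4 rule applications]
Sabzor needs fewer.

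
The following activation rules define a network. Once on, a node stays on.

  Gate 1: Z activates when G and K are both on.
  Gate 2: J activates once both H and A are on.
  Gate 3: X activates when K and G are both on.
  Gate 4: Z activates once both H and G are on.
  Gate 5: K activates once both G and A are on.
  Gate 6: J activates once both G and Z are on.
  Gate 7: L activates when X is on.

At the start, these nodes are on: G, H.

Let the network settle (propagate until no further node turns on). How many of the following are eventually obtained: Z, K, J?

2

Gate 4: H and G on → Z on.
G and Z are on, so J activates (Gate 6).
Z: reached.
K would need G and A (Gate 5), but A never turns on.
J: reached.
Reached: Z and J — 2 of the 3.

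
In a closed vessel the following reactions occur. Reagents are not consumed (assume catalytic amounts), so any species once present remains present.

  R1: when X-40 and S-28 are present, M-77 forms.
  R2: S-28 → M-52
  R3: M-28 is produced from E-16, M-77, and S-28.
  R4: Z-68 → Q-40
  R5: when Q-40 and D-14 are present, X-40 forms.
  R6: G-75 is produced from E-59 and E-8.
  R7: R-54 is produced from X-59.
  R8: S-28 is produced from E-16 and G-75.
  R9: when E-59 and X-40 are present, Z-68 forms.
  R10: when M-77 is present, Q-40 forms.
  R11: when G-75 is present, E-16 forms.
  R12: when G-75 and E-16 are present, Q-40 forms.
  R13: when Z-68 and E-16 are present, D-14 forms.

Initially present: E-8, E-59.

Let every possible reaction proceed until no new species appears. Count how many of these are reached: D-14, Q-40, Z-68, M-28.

1

E-59 and E-8 present → G-75 forms (R6).
G-75 present → E-16 forms (R11).
G-75 and E-16 present → Q-40 forms (R12).
D-14 would need Z-68 and E-16 (R13), but Z-68 never forms.
Q-40: reached.
Z-68 would need E-59 and X-40 (R9), but X-40 never forms.
M-28 would need E-16, M-77, and S-28 (R3), but M-77 never forms.
Reached: Q-40 — 1 of the 4.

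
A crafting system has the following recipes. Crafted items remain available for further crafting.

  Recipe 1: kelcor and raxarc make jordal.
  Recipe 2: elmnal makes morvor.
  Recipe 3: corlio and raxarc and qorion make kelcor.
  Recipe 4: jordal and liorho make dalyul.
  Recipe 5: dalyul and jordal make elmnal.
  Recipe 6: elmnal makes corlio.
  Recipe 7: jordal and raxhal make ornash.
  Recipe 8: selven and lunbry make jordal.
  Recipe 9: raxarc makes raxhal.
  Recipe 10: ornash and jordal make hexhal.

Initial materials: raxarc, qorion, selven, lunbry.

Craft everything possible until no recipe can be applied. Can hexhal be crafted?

Yes

Using Recipe 8, selven and lunbry make jordal.
raxarc → raxhal (Recipe 9).
Using Recipe 7, jordal and raxhal make ornash.
ornash and jordal → hexhal (Recipe 10).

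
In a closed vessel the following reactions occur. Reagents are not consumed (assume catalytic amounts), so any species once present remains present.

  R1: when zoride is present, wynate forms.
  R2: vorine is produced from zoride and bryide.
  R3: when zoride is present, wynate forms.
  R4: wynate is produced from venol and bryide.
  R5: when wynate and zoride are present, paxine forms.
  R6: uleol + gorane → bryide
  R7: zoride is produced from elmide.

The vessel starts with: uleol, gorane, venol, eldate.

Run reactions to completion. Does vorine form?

vorine would need zoride and bryide (R2), but zoride never forms.

No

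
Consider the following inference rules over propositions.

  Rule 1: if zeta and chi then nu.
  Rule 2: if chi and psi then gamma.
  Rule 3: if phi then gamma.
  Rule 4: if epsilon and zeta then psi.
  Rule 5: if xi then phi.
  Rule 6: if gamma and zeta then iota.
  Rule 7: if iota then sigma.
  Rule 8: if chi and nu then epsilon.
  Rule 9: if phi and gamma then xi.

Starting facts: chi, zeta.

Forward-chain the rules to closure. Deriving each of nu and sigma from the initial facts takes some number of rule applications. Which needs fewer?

nu: From zeta and chi, Rule 1 gives nu. [1 rule application]
sigma: From zeta and chi, Rule 1 gives nu. chi and nu hold, so epsilon follows (Rule 8). From epsilon and zeta, Rule 4 gives psi. chi and psi hold, so gamma follows (Rule 2). From gamma and zeta, Rule 6 gives iota. From iota, Rule 7 gives sigma. [6 rule applications]
nu needs fewer.

nu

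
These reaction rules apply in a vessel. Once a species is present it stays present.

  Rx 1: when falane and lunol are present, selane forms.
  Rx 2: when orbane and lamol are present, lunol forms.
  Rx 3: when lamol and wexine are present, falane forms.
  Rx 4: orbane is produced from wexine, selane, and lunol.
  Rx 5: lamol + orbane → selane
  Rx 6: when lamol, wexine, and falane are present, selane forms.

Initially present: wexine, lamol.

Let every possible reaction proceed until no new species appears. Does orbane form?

No

orbane would need wexine, selane, and lunol (Rx 4), but lunol never forms.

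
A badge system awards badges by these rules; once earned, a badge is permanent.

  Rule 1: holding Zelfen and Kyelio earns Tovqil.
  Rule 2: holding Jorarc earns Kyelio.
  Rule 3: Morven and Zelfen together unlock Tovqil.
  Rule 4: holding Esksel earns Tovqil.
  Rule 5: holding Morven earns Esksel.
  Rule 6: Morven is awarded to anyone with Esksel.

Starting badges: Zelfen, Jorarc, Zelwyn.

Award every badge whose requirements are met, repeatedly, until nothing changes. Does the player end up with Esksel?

No

Esksel would need Morven (Rule 5), but Morven is never earned.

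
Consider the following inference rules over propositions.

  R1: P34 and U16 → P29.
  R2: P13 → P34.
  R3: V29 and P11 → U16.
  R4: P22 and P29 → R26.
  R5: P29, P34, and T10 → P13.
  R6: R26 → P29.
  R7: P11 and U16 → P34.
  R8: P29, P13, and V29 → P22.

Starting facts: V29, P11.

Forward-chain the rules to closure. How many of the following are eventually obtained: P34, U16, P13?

From V29 and P11, R3 gives U16.
P11 and U16 hold, so P34 follows (R7).
P34: reached.
U16: reached.
P13 would need P29, P34, and T10 (R5), but T10 is never established.
Reached: P34 and U16 — 2 of the 3.

2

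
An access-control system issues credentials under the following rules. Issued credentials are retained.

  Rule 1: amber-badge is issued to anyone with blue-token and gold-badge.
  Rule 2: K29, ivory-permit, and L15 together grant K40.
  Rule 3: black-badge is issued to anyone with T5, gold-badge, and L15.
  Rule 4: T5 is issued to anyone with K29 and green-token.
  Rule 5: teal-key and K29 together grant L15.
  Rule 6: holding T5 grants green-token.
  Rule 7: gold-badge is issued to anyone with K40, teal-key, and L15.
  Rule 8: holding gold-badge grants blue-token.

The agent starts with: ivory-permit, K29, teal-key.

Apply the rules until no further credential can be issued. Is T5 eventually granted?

No

T5 would need K29 and green-token (Rule 4), but green-token is never granted.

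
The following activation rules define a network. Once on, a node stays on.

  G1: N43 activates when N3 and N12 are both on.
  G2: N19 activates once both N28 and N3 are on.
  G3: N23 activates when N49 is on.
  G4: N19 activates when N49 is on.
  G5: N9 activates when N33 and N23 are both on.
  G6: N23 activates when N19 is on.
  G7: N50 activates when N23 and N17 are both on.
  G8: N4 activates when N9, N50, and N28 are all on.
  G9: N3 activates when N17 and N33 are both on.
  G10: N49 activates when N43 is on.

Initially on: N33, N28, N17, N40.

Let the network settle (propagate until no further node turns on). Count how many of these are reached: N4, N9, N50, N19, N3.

N17 and N33 are on, so N3 activates (G9).
N28 and N3 are on, so N19 activates (G2).
N19 is on, so N23 activates (G6).
G5: N33 and N23 on → N9 on.
G7: N23 and N17 on → N50 on.
G8: N9, N50, and N28 on → N4 on.
N4: reached.
N9: reached.
N50: reached.
N19: reached.
N3: reached.
All 5 are reached.

5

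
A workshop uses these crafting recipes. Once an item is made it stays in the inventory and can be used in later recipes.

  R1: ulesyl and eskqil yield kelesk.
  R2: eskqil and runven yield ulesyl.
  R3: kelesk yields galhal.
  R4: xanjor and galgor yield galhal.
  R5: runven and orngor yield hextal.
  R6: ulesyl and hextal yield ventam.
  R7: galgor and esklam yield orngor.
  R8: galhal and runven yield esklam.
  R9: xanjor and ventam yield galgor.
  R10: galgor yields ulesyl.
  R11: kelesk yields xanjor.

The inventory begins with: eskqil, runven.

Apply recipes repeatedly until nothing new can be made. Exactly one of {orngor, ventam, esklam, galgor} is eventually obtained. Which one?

esklam

eskqil and runven → ulesyl (R2).
ulesyl and eskqil → kelesk (R1).
Using R3, kelesk makes galhal.
Using R8, galhal and runven make esklam.
ventam would need ulesyl and hextal (R6), but hextal is never obtained. orngor would need galgor and esklam (R7), but galgor is never obtained. galgor would need xanjor and ventam (R9), but ventam is never obtained.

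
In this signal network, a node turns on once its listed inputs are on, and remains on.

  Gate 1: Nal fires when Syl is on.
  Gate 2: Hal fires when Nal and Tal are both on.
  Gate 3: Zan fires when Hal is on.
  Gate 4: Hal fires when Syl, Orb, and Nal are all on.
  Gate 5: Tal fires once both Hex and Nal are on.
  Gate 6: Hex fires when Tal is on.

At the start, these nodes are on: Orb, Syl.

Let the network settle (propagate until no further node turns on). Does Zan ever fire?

Gate 1: Syl on → Nal on.
Syl, Orb, and Nal are on, so Hal fires (Gate 4).
Hal is on, so Zan fires (Gate 3).

Yes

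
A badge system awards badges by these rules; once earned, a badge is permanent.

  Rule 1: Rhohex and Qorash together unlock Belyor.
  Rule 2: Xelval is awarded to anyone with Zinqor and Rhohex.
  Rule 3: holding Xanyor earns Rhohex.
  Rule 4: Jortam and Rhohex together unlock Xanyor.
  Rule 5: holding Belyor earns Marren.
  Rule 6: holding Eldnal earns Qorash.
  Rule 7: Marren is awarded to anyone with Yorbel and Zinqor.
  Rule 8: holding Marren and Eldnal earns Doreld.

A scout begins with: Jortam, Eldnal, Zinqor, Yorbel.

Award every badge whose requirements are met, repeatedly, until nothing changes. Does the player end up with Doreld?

Yes

With Yorbel and Zinqor, Marren is earned (Rule 7).
With Marren and Eldnal, Doreld is earned (Rule 8).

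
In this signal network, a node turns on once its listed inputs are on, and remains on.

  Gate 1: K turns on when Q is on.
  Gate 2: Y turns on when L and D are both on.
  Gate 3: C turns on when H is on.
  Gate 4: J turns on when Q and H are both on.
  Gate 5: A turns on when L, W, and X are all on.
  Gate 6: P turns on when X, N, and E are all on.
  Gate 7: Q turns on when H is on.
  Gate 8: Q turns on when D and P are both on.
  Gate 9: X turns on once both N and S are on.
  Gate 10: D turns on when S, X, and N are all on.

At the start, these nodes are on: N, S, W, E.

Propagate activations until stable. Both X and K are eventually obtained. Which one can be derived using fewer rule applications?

X: Gate 9: N and S on → X on. [1 rule application]
K: Gate 9: N and S on → X on. S, X, and N are on, so D turns on (Gate 10). X, N, and E are on, so P turns on (Gate 6). Gate 8: D and P on → Q on. Q is on, so K turns on (Gate 1). [5 rule applications]
X needs fewer.

X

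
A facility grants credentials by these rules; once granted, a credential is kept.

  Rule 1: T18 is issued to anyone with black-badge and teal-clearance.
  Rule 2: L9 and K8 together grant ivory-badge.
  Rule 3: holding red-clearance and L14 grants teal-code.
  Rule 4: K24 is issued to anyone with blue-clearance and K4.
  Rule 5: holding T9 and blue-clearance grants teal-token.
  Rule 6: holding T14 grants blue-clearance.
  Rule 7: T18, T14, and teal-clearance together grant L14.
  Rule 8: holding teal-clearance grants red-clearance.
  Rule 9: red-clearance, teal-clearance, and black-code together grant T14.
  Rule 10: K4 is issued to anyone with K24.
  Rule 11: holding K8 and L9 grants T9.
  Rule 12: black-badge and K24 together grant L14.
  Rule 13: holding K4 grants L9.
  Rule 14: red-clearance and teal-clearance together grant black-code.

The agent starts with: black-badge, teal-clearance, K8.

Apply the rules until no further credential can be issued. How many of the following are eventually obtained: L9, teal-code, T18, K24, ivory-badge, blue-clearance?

Holding black-badge and teal-clearance grants T18 (Rule 1).
Holding teal-clearance grants red-clearance (Rule 8).
Holding red-clearance and teal-clearance grants black-code (Rule 14).
Holding red-clearance, teal-clearance, and black-code grants T14 (Rule 9).
Holding T14 grants blue-clearance (Rule 6).
Holding T18, T14, and teal-clearance grants L14 (Rule 7).
Holding red-clearance and L14 grants teal-code (Rule 3).
L9 would need K4 (Rule 13), but K4 is never granted.
teal-code: reached.
T18: reached.
K24 would need blue-clearance and K4 (Rule 4), but K4 is never granted.
ivory-badge would need L9 and K8 (Rule 2), but L9 is never granted.
blue-clearance: reached.
Reached: teal-code, T18, and blue-clearance — 3 of the 6.

3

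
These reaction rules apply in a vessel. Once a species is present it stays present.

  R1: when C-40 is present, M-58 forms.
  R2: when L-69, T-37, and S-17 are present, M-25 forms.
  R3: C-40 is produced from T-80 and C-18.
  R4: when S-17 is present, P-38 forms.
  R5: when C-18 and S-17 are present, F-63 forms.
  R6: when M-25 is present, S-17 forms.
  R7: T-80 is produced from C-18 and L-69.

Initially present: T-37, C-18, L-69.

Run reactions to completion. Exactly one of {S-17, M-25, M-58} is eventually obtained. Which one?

M-58

C-18 and L-69 present → T-80 forms (R7).
T-80 and C-18 present → C-40 forms (R3).
C-40 present → M-58 forms (R1).
M-25 would need L-69, T-37, and S-17 (R2), but S-17 never forms. S-17 would need M-25 (R6), but M-25 never forms.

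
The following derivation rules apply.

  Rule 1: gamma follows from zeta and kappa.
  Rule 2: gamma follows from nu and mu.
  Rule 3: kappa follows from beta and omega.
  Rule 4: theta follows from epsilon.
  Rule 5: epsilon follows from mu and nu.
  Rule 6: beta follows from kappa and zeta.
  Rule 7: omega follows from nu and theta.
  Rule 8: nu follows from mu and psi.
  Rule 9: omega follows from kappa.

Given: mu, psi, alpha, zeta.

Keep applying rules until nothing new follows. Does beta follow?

No

beta would need kappa and zeta (Rule 6), but kappa is never established.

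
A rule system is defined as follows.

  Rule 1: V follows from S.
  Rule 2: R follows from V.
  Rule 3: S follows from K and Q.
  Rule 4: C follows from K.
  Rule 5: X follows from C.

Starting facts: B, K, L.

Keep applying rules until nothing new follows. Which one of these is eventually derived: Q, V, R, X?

X

From K, Rule 4 gives C.
C holds, so X follows (Rule 5).
R would need V (Rule 2), but V is never established. No rule produces Q, and it is not given. V would need S (Rule 1), but S is never established.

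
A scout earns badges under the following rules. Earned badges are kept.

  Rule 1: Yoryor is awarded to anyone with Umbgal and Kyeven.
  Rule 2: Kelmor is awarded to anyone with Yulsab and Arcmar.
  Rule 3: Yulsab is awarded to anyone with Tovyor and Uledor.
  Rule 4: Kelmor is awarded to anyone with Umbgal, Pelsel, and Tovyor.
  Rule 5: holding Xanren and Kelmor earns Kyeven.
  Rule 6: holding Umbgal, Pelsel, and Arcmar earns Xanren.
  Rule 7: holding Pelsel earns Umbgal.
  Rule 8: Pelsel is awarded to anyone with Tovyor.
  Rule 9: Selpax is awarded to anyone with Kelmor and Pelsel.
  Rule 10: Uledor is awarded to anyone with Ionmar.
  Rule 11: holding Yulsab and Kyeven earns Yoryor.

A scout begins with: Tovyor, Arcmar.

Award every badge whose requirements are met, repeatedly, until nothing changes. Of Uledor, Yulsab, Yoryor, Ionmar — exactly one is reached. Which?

Yoryor

With Tovyor, Pelsel is earned (Rule 8).
With Pelsel, Umbgal is earned (Rule 7).
With Umbgal, Pelsel, and Arcmar, Xanren is earned (Rule 6).
With Umbgal, Pelsel, and Tovyor, Kelmor is earned (Rule 4).
With Xanren and Kelmor, Kyeven is earned (Rule 5).
With Umbgal and Kyeven, Yoryor is earned (Rule 1).
Yulsab would need Tovyor and Uledor (Rule 3), but Uledor is never earned. Uledor would need Ionmar (Rule 10), but Ionmar is never earned. No rule produces Ionmar, and it is not given.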